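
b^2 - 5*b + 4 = (b - 4)*(b - 1)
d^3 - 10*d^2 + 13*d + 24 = (d - 8)*(d - 3)*(d + 1)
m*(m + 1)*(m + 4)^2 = m^4 + 9*m^3 + 24*m^2 + 16*m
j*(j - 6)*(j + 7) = j^3 + j^2 - 42*j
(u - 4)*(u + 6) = u^2 + 2*u - 24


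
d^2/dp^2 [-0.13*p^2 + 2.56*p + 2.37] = -0.260000000000000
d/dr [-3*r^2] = -6*r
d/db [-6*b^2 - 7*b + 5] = -12*b - 7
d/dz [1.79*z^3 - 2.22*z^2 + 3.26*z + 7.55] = 5.37*z^2 - 4.44*z + 3.26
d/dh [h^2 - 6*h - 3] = 2*h - 6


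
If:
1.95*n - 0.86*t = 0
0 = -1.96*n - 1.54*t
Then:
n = 0.00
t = 0.00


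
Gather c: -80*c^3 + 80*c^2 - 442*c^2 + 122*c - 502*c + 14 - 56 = -80*c^3 - 362*c^2 - 380*c - 42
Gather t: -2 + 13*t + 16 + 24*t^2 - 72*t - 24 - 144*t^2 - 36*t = -120*t^2 - 95*t - 10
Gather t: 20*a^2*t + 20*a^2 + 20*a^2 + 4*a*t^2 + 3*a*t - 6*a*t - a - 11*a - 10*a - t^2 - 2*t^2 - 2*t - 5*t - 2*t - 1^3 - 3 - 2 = 40*a^2 - 22*a + t^2*(4*a - 3) + t*(20*a^2 - 3*a - 9) - 6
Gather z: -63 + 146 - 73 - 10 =0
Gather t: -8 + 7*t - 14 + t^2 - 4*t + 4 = t^2 + 3*t - 18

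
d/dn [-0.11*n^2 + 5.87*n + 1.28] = 5.87 - 0.22*n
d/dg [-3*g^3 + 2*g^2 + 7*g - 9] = -9*g^2 + 4*g + 7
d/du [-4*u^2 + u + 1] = 1 - 8*u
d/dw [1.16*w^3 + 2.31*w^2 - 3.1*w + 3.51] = 3.48*w^2 + 4.62*w - 3.1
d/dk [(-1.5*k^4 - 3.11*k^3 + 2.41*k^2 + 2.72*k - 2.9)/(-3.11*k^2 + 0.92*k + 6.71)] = (9.33*k^5 + 5.5321*k^4 - 45.9824*k^3 - 51.9279*k^2 + 14.3042*k + 20.9192)/(9.6721*k^4 - 5.7224*k^3 - 40.8898*k^2 + 12.3464*k + 45.0241)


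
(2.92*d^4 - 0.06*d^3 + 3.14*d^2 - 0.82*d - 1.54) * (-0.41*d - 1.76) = -1.1972*d^5 - 5.1146*d^4 - 1.1818*d^3 - 5.1902*d^2 + 2.0746*d + 2.7104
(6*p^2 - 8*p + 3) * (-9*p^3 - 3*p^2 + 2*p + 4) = -54*p^5 + 54*p^4 + 9*p^3 - p^2 - 26*p + 12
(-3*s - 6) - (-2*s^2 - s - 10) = 2*s^2 - 2*s + 4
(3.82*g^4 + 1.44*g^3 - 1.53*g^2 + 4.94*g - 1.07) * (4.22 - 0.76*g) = -2.9032*g^5 + 15.026*g^4 + 7.2396*g^3 - 10.211*g^2 + 21.66*g - 4.5154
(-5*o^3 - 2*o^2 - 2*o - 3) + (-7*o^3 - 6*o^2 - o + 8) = -12*o^3 - 8*o^2 - 3*o + 5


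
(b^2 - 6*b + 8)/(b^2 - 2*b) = (b - 4)/b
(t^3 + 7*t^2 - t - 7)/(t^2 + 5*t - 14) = (t^2 - 1)/(t - 2)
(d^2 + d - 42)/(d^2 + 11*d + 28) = (d - 6)/(d + 4)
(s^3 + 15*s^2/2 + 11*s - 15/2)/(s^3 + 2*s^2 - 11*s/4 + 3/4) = 2*(s + 5)/(2*s - 1)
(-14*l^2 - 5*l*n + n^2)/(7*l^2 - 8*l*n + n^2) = (-2*l - n)/(l - n)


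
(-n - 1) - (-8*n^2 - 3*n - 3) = 8*n^2 + 2*n + 2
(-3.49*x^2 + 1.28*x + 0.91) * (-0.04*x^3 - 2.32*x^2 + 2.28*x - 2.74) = 0.1396*x^5 + 8.0456*x^4 - 10.9632*x^3 + 10.3698*x^2 - 1.4324*x - 2.4934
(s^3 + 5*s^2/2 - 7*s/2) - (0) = s^3 + 5*s^2/2 - 7*s/2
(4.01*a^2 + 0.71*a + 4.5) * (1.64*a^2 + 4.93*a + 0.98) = 6.5764*a^4 + 20.9337*a^3 + 14.8101*a^2 + 22.8808*a + 4.41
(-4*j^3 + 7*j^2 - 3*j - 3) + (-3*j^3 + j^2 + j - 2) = -7*j^3 + 8*j^2 - 2*j - 5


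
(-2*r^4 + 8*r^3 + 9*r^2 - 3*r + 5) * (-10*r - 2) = 20*r^5 - 76*r^4 - 106*r^3 + 12*r^2 - 44*r - 10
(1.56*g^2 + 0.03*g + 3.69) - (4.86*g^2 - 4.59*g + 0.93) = -3.3*g^2 + 4.62*g + 2.76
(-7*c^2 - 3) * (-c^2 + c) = 7*c^4 - 7*c^3 + 3*c^2 - 3*c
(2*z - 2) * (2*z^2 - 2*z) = 4*z^3 - 8*z^2 + 4*z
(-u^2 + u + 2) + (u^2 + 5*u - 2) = 6*u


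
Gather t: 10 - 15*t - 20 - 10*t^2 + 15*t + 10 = -10*t^2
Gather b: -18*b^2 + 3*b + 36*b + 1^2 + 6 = -18*b^2 + 39*b + 7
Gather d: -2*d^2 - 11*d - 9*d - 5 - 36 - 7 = -2*d^2 - 20*d - 48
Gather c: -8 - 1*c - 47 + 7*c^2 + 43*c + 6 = 7*c^2 + 42*c - 49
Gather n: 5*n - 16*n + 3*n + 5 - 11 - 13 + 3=-8*n - 16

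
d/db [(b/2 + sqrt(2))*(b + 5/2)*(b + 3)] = 3*b^2/2 + 2*sqrt(2)*b + 11*b/2 + 15/4 + 11*sqrt(2)/2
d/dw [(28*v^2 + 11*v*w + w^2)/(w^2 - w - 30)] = ((-11*v - 2*w)*(-w^2 + w + 30) - (2*w - 1)*(28*v^2 + 11*v*w + w^2))/(-w^2 + w + 30)^2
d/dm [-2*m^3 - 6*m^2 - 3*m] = -6*m^2 - 12*m - 3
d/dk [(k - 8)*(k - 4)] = 2*k - 12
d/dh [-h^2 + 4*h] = 4 - 2*h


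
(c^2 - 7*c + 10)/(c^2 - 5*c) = (c - 2)/c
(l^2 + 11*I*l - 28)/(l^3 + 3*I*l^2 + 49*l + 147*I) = (l + 4*I)/(l^2 - 4*I*l + 21)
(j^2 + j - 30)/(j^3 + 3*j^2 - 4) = (j^2 + j - 30)/(j^3 + 3*j^2 - 4)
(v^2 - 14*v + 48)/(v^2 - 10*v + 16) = (v - 6)/(v - 2)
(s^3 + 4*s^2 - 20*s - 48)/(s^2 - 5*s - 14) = (s^2 + 2*s - 24)/(s - 7)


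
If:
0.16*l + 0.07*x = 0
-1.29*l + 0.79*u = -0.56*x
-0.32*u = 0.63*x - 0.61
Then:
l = -1.53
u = -4.97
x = 3.49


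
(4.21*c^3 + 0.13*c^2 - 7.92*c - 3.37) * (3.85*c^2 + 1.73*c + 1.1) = 16.2085*c^5 + 7.7838*c^4 - 25.6361*c^3 - 26.5331*c^2 - 14.5421*c - 3.707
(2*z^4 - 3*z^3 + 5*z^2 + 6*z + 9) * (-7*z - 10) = -14*z^5 + z^4 - 5*z^3 - 92*z^2 - 123*z - 90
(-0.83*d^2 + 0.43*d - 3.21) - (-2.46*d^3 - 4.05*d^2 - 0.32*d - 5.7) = 2.46*d^3 + 3.22*d^2 + 0.75*d + 2.49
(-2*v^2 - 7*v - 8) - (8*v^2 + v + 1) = -10*v^2 - 8*v - 9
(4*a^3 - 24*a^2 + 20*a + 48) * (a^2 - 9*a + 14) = 4*a^5 - 60*a^4 + 292*a^3 - 468*a^2 - 152*a + 672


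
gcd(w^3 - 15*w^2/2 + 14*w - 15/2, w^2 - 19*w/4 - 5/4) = w - 5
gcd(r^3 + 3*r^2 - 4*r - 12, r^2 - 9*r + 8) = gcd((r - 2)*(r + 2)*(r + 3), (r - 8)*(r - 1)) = 1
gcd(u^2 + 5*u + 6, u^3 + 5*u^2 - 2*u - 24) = u + 3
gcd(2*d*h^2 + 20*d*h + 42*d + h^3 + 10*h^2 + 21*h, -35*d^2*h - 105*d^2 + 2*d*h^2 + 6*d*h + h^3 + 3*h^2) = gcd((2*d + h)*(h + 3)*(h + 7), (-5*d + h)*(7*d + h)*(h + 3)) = h + 3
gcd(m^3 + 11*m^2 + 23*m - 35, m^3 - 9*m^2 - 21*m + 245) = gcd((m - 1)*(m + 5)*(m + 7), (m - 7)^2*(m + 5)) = m + 5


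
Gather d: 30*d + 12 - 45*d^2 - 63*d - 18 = -45*d^2 - 33*d - 6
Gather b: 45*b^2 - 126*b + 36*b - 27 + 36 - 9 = 45*b^2 - 90*b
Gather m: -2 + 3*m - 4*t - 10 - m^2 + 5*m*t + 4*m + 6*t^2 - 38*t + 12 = -m^2 + m*(5*t + 7) + 6*t^2 - 42*t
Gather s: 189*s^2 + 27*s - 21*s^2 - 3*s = 168*s^2 + 24*s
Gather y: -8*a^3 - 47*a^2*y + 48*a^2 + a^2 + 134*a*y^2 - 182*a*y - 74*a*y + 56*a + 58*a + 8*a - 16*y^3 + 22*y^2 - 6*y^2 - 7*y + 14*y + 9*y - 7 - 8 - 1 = -8*a^3 + 49*a^2 + 122*a - 16*y^3 + y^2*(134*a + 16) + y*(-47*a^2 - 256*a + 16) - 16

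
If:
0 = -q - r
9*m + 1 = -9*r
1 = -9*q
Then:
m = -2/9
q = -1/9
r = 1/9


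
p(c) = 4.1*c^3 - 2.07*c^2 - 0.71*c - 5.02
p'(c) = 12.3*c^2 - 4.14*c - 0.71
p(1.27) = -0.86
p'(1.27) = 13.87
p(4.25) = 269.31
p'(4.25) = 203.86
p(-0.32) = -5.14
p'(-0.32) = 1.87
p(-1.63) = -27.12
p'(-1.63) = 38.72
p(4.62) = 351.82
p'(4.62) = 242.70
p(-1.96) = -42.45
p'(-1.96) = 54.66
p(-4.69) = -470.19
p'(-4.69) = 289.26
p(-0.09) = -4.98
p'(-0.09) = -0.24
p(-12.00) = -7379.38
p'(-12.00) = 1820.17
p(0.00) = -5.02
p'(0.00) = -0.71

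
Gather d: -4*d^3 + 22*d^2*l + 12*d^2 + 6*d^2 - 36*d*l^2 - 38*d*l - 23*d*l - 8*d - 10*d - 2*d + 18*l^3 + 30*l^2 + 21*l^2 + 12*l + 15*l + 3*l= -4*d^3 + d^2*(22*l + 18) + d*(-36*l^2 - 61*l - 20) + 18*l^3 + 51*l^2 + 30*l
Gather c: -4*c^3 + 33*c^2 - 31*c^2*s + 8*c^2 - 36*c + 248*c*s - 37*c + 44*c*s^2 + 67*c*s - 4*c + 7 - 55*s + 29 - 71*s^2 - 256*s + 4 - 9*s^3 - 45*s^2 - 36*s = -4*c^3 + c^2*(41 - 31*s) + c*(44*s^2 + 315*s - 77) - 9*s^3 - 116*s^2 - 347*s + 40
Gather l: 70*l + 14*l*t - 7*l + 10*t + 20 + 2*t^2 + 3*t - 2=l*(14*t + 63) + 2*t^2 + 13*t + 18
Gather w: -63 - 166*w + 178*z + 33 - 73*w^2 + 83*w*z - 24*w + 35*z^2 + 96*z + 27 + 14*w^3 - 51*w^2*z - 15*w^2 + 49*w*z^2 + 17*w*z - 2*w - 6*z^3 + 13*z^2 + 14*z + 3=14*w^3 + w^2*(-51*z - 88) + w*(49*z^2 + 100*z - 192) - 6*z^3 + 48*z^2 + 288*z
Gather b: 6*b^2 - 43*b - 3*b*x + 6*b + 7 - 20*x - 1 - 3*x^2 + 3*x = 6*b^2 + b*(-3*x - 37) - 3*x^2 - 17*x + 6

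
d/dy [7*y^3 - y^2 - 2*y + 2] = 21*y^2 - 2*y - 2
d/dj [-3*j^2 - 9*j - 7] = -6*j - 9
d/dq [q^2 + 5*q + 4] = 2*q + 5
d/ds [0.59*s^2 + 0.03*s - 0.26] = 1.18*s + 0.03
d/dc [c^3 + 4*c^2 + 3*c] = 3*c^2 + 8*c + 3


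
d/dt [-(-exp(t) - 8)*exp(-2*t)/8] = (-exp(t) - 16)*exp(-2*t)/8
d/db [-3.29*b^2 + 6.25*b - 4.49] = 6.25 - 6.58*b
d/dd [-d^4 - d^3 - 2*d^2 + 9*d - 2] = -4*d^3 - 3*d^2 - 4*d + 9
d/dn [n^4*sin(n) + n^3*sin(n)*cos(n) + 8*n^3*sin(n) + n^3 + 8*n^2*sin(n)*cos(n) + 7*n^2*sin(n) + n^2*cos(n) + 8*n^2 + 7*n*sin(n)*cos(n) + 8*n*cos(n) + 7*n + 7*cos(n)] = n^4*cos(n) + 4*n^3*sin(n) + 8*n^3*cos(n) + n^3*cos(2*n) + 23*n^2*sin(n) + 3*n^2*sin(2*n)/2 + 7*n^2*cos(n) + 8*n^2*cos(2*n) + 3*n^2 + 6*n*sin(n) + 8*n*sin(2*n) + 2*n*cos(n) + 7*n*cos(2*n) + 16*n - 7*sin(n) + 7*sin(2*n)/2 + 8*cos(n) + 7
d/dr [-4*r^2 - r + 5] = -8*r - 1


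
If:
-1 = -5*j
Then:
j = 1/5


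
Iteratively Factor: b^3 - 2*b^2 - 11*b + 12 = (b + 3)*(b^2 - 5*b + 4) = (b - 1)*(b + 3)*(b - 4)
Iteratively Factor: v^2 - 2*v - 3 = (v - 3)*(v + 1)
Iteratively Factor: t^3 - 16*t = (t - 4)*(t^2 + 4*t) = (t - 4)*(t + 4)*(t)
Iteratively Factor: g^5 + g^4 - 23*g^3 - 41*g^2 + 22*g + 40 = (g + 1)*(g^4 - 23*g^2 - 18*g + 40) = (g - 5)*(g + 1)*(g^3 + 5*g^2 + 2*g - 8) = (g - 5)*(g - 1)*(g + 1)*(g^2 + 6*g + 8) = (g - 5)*(g - 1)*(g + 1)*(g + 4)*(g + 2)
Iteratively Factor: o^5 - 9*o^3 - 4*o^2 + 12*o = (o - 3)*(o^4 + 3*o^3 - 4*o) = o*(o - 3)*(o^3 + 3*o^2 - 4) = o*(o - 3)*(o + 2)*(o^2 + o - 2) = o*(o - 3)*(o - 1)*(o + 2)*(o + 2)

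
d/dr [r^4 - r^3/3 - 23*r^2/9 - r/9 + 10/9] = 4*r^3 - r^2 - 46*r/9 - 1/9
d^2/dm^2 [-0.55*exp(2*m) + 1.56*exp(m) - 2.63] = (1.56 - 2.2*exp(m))*exp(m)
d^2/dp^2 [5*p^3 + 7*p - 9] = 30*p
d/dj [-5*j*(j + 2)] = -10*j - 10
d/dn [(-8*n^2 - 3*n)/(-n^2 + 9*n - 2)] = (-75*n^2 + 32*n + 6)/(n^4 - 18*n^3 + 85*n^2 - 36*n + 4)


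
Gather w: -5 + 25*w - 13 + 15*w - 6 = 40*w - 24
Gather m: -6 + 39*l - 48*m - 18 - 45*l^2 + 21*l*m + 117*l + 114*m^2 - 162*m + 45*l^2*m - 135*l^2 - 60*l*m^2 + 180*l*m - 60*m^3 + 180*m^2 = -180*l^2 + 156*l - 60*m^3 + m^2*(294 - 60*l) + m*(45*l^2 + 201*l - 210) - 24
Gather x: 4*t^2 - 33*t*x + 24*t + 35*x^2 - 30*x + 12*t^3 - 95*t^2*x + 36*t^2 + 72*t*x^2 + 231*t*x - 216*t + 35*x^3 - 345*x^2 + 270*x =12*t^3 + 40*t^2 - 192*t + 35*x^3 + x^2*(72*t - 310) + x*(-95*t^2 + 198*t + 240)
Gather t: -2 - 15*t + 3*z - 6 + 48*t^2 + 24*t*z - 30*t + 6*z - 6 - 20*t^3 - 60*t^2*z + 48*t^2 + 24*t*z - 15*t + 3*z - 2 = -20*t^3 + t^2*(96 - 60*z) + t*(48*z - 60) + 12*z - 16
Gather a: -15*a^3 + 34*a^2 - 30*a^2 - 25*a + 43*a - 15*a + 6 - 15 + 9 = -15*a^3 + 4*a^2 + 3*a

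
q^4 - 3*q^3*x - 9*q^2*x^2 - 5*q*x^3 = q*(q - 5*x)*(q + x)^2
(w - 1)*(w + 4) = w^2 + 3*w - 4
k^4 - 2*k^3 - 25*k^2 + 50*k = k*(k - 5)*(k - 2)*(k + 5)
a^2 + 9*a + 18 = (a + 3)*(a + 6)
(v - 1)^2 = v^2 - 2*v + 1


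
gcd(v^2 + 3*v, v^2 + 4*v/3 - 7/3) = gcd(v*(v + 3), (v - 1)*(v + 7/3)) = 1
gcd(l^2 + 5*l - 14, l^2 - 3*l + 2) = l - 2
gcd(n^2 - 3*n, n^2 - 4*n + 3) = n - 3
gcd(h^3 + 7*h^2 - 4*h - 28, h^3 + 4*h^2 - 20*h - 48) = h + 2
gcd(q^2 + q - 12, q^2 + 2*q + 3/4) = 1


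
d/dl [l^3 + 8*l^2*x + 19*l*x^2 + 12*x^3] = 3*l^2 + 16*l*x + 19*x^2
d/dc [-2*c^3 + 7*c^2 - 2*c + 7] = -6*c^2 + 14*c - 2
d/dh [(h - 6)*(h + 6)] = 2*h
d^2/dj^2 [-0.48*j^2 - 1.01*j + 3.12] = -0.960000000000000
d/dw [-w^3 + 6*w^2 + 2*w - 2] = -3*w^2 + 12*w + 2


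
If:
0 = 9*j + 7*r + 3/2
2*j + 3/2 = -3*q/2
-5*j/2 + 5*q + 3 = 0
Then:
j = -12/55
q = -39/55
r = 51/770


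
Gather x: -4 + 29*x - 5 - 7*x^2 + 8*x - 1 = -7*x^2 + 37*x - 10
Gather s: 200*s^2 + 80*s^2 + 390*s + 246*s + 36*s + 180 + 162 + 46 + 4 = 280*s^2 + 672*s + 392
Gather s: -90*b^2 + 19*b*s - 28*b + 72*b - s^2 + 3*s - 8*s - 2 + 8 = -90*b^2 + 44*b - s^2 + s*(19*b - 5) + 6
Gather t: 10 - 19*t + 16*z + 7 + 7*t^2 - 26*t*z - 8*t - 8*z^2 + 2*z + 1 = 7*t^2 + t*(-26*z - 27) - 8*z^2 + 18*z + 18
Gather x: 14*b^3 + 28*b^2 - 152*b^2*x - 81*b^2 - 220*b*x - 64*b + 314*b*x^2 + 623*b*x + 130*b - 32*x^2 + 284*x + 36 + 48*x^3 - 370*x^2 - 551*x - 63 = 14*b^3 - 53*b^2 + 66*b + 48*x^3 + x^2*(314*b - 402) + x*(-152*b^2 + 403*b - 267) - 27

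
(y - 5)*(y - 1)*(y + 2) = y^3 - 4*y^2 - 7*y + 10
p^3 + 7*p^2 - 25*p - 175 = (p - 5)*(p + 5)*(p + 7)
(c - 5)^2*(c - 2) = c^3 - 12*c^2 + 45*c - 50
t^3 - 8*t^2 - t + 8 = (t - 8)*(t - 1)*(t + 1)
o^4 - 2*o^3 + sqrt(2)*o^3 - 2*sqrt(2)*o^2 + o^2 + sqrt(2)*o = o*(o - 1)^2*(o + sqrt(2))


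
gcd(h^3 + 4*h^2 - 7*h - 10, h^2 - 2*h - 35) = h + 5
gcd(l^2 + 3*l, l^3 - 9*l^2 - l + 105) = l + 3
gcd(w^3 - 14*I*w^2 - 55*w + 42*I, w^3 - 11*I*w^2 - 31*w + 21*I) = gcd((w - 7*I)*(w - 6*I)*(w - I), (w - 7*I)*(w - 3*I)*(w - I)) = w^2 - 8*I*w - 7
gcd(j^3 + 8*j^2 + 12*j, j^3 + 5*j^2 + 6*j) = j^2 + 2*j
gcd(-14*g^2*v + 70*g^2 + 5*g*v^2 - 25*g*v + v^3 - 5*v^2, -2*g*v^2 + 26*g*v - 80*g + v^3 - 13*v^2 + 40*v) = -2*g*v + 10*g + v^2 - 5*v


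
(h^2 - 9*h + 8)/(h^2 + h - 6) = (h^2 - 9*h + 8)/(h^2 + h - 6)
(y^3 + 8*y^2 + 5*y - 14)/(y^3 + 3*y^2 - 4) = (y + 7)/(y + 2)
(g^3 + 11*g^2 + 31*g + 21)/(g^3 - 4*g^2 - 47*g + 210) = (g^2 + 4*g + 3)/(g^2 - 11*g + 30)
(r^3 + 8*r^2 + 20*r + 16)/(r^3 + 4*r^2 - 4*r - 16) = (r + 2)/(r - 2)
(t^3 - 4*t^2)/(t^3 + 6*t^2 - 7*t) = t*(t - 4)/(t^2 + 6*t - 7)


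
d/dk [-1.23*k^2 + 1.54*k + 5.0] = 1.54 - 2.46*k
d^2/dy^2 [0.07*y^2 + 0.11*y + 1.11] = 0.140000000000000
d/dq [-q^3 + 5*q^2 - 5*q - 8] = -3*q^2 + 10*q - 5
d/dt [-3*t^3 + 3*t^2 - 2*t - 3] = -9*t^2 + 6*t - 2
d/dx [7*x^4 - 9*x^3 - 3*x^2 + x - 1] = 28*x^3 - 27*x^2 - 6*x + 1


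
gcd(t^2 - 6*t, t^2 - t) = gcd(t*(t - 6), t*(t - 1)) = t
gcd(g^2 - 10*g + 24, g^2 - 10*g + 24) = g^2 - 10*g + 24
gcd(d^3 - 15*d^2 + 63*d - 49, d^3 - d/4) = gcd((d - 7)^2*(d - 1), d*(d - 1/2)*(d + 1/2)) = 1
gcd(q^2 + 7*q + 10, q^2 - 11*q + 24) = 1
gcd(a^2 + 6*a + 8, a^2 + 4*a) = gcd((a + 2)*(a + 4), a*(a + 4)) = a + 4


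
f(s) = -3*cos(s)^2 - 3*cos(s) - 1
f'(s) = 6*sin(s)*cos(s) + 3*sin(s)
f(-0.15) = -6.90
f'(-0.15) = -1.33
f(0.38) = -6.37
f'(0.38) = 3.18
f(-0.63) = -5.38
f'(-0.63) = -4.62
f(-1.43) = -1.48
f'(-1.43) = -3.80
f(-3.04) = -0.98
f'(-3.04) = 0.30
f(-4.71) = -0.99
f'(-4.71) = 2.99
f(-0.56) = -5.70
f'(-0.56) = -4.29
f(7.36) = -3.10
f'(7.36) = 5.15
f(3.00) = -0.97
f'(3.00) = -0.41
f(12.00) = -5.67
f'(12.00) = -4.33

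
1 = 1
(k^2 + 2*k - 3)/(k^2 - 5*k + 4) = (k + 3)/(k - 4)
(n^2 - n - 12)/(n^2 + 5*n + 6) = (n - 4)/(n + 2)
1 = 1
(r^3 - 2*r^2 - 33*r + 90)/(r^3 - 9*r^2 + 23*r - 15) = (r + 6)/(r - 1)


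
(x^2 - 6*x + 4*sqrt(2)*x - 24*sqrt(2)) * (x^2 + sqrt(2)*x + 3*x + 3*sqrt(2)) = x^4 - 3*x^3 + 5*sqrt(2)*x^3 - 15*sqrt(2)*x^2 - 10*x^2 - 90*sqrt(2)*x - 24*x - 144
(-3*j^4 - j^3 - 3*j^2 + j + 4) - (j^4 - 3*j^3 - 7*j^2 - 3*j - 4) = -4*j^4 + 2*j^3 + 4*j^2 + 4*j + 8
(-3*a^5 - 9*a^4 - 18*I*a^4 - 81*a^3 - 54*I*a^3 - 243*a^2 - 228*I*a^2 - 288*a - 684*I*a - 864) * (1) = -3*a^5 - 9*a^4 - 18*I*a^4 - 81*a^3 - 54*I*a^3 - 243*a^2 - 228*I*a^2 - 288*a - 684*I*a - 864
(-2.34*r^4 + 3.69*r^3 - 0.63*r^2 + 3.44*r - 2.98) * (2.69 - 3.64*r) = 8.5176*r^5 - 19.7262*r^4 + 12.2193*r^3 - 14.2163*r^2 + 20.1008*r - 8.0162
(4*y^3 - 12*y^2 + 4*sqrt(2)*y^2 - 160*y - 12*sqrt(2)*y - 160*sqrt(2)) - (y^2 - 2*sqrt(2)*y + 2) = 4*y^3 - 13*y^2 + 4*sqrt(2)*y^2 - 160*y - 10*sqrt(2)*y - 160*sqrt(2) - 2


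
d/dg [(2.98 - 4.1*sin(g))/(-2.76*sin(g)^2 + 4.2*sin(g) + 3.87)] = (-11.316*sin(g)^2 + 16.4496*sin(g) - 28.383)*cos(g)/(7.6176*sin(g)^4 - 23.184*sin(g)^3 - 3.7224*sin(g)^2 + 32.508*sin(g) + 14.9769)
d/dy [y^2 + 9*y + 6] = 2*y + 9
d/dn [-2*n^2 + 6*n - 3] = 6 - 4*n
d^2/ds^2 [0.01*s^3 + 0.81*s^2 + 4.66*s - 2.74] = 0.06*s + 1.62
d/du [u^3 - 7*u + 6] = 3*u^2 - 7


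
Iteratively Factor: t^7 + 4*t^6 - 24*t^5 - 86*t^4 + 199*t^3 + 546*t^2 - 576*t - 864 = (t + 4)*(t^6 - 24*t^4 + 10*t^3 + 159*t^2 - 90*t - 216) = (t - 3)*(t + 4)*(t^5 + 3*t^4 - 15*t^3 - 35*t^2 + 54*t + 72) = (t - 3)*(t + 3)*(t + 4)*(t^4 - 15*t^2 + 10*t + 24) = (t - 3)*(t + 1)*(t + 3)*(t + 4)*(t^3 - t^2 - 14*t + 24) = (t - 3)*(t - 2)*(t + 1)*(t + 3)*(t + 4)*(t^2 + t - 12) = (t - 3)^2*(t - 2)*(t + 1)*(t + 3)*(t + 4)*(t + 4)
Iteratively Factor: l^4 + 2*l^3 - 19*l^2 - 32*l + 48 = (l + 3)*(l^3 - l^2 - 16*l + 16) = (l + 3)*(l + 4)*(l^2 - 5*l + 4) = (l - 4)*(l + 3)*(l + 4)*(l - 1)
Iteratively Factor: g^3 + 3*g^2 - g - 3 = (g - 1)*(g^2 + 4*g + 3) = (g - 1)*(g + 3)*(g + 1)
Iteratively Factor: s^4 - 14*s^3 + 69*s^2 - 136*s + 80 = (s - 1)*(s^3 - 13*s^2 + 56*s - 80) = (s - 5)*(s - 1)*(s^2 - 8*s + 16) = (s - 5)*(s - 4)*(s - 1)*(s - 4)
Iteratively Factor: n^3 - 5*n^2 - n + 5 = (n + 1)*(n^2 - 6*n + 5) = (n - 1)*(n + 1)*(n - 5)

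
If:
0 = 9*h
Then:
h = 0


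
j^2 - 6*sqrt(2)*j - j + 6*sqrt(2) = (j - 1)*(j - 6*sqrt(2))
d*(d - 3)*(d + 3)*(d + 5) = d^4 + 5*d^3 - 9*d^2 - 45*d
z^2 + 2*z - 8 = (z - 2)*(z + 4)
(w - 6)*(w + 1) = w^2 - 5*w - 6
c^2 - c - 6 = (c - 3)*(c + 2)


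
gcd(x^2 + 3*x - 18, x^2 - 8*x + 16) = 1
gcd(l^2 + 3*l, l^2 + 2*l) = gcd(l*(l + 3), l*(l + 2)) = l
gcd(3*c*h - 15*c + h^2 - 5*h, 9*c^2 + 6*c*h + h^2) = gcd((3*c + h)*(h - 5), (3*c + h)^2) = 3*c + h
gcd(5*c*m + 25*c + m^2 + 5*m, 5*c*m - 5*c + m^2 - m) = 5*c + m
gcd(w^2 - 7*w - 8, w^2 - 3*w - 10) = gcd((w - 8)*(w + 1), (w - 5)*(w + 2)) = 1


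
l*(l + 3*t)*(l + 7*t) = l^3 + 10*l^2*t + 21*l*t^2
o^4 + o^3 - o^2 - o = o*(o - 1)*(o + 1)^2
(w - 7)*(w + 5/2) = w^2 - 9*w/2 - 35/2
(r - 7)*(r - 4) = r^2 - 11*r + 28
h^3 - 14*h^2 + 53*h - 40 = (h - 8)*(h - 5)*(h - 1)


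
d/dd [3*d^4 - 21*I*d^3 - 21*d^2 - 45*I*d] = 12*d^3 - 63*I*d^2 - 42*d - 45*I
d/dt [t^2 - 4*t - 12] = 2*t - 4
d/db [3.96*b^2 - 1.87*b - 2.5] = 7.92*b - 1.87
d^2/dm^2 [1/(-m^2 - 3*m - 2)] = 2*(m^2 + 3*m - (2*m + 3)^2 + 2)/(m^2 + 3*m + 2)^3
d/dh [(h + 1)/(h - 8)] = -9/(h - 8)^2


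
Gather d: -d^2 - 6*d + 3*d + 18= -d^2 - 3*d + 18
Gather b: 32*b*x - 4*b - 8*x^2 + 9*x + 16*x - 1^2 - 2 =b*(32*x - 4) - 8*x^2 + 25*x - 3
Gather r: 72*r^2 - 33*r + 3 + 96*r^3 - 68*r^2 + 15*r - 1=96*r^3 + 4*r^2 - 18*r + 2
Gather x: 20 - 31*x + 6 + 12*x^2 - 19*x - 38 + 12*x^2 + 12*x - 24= 24*x^2 - 38*x - 36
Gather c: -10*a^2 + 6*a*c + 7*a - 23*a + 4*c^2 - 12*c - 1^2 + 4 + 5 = -10*a^2 - 16*a + 4*c^2 + c*(6*a - 12) + 8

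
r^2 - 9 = (r - 3)*(r + 3)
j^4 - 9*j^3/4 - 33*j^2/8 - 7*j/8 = j*(j - 7/2)*(j + 1/4)*(j + 1)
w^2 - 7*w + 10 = (w - 5)*(w - 2)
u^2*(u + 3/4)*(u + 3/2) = u^4 + 9*u^3/4 + 9*u^2/8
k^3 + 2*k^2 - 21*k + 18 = (k - 3)*(k - 1)*(k + 6)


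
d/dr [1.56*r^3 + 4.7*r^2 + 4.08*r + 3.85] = 4.68*r^2 + 9.4*r + 4.08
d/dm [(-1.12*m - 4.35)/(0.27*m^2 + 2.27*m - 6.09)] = (0.3024*m^2 + 2.349*m + 16.6953)/(0.0729*m^4 + 1.2258*m^3 + 1.8643*m^2 - 27.6486*m + 37.0881)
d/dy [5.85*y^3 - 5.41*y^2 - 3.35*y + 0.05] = 17.55*y^2 - 10.82*y - 3.35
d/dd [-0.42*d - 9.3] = -0.420000000000000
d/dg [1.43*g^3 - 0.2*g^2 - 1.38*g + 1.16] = 4.29*g^2 - 0.4*g - 1.38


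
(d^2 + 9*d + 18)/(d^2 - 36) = (d + 3)/(d - 6)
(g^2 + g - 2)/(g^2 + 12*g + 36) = (g^2 + g - 2)/(g^2 + 12*g + 36)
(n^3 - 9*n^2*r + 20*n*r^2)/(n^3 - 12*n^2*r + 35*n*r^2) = (-n + 4*r)/(-n + 7*r)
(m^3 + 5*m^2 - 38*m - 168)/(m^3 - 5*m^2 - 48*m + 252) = (m + 4)/(m - 6)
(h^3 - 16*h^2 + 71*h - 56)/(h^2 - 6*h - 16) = (h^2 - 8*h + 7)/(h + 2)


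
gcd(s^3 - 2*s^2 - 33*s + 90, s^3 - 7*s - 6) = s - 3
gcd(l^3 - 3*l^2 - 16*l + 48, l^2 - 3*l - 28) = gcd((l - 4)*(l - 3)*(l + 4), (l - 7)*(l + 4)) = l + 4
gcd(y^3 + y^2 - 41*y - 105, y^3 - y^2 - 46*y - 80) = y + 5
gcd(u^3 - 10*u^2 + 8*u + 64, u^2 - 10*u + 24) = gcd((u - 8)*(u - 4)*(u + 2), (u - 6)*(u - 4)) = u - 4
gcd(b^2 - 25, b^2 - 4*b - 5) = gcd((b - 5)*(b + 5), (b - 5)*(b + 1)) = b - 5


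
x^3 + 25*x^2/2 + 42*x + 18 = (x + 1/2)*(x + 6)^2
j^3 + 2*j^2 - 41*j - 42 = (j - 6)*(j + 1)*(j + 7)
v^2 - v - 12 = (v - 4)*(v + 3)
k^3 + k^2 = k^2*(k + 1)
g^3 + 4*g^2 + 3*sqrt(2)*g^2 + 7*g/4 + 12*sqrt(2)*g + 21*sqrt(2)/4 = (g + 1/2)*(g + 7/2)*(g + 3*sqrt(2))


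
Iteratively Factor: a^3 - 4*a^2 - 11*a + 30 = (a + 3)*(a^2 - 7*a + 10) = (a - 2)*(a + 3)*(a - 5)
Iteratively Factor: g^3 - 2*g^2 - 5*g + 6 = (g - 3)*(g^2 + g - 2) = (g - 3)*(g + 2)*(g - 1)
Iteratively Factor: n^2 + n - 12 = (n + 4)*(n - 3)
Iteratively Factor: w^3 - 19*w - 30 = (w - 5)*(w^2 + 5*w + 6) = (w - 5)*(w + 3)*(w + 2)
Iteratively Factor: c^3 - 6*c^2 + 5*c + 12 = (c + 1)*(c^2 - 7*c + 12) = (c - 3)*(c + 1)*(c - 4)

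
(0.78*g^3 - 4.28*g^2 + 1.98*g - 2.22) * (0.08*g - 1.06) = 0.0624*g^4 - 1.1692*g^3 + 4.6952*g^2 - 2.2764*g + 2.3532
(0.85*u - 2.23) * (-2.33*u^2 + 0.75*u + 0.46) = -1.9805*u^3 + 5.8334*u^2 - 1.2815*u - 1.0258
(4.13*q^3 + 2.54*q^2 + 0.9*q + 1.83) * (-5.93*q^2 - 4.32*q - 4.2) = -24.4909*q^5 - 32.9038*q^4 - 33.6558*q^3 - 25.4079*q^2 - 11.6856*q - 7.686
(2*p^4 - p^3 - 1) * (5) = 10*p^4 - 5*p^3 - 5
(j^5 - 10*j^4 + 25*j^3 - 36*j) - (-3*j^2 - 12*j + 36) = j^5 - 10*j^4 + 25*j^3 + 3*j^2 - 24*j - 36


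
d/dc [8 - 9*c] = -9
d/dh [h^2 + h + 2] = 2*h + 1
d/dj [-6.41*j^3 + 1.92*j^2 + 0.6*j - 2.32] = -19.23*j^2 + 3.84*j + 0.6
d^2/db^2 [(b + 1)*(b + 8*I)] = 2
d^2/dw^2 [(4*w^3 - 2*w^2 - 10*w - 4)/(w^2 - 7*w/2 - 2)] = 80/(w^3 - 12*w^2 + 48*w - 64)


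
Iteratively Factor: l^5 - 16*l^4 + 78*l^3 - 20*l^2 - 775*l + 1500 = (l + 3)*(l^4 - 19*l^3 + 135*l^2 - 425*l + 500) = (l - 5)*(l + 3)*(l^3 - 14*l^2 + 65*l - 100) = (l - 5)*(l - 4)*(l + 3)*(l^2 - 10*l + 25) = (l - 5)^2*(l - 4)*(l + 3)*(l - 5)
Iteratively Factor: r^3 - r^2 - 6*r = (r - 3)*(r^2 + 2*r) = r*(r - 3)*(r + 2)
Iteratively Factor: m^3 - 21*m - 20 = (m + 4)*(m^2 - 4*m - 5) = (m + 1)*(m + 4)*(m - 5)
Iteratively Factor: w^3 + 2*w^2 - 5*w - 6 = (w + 1)*(w^2 + w - 6) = (w - 2)*(w + 1)*(w + 3)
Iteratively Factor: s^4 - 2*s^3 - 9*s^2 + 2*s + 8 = (s + 1)*(s^3 - 3*s^2 - 6*s + 8) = (s - 1)*(s + 1)*(s^2 - 2*s - 8) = (s - 1)*(s + 1)*(s + 2)*(s - 4)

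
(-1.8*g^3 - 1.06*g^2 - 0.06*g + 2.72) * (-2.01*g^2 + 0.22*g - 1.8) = 3.618*g^5 + 1.7346*g^4 + 3.1274*g^3 - 3.5724*g^2 + 0.7064*g - 4.896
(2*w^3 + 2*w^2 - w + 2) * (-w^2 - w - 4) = -2*w^5 - 4*w^4 - 9*w^3 - 9*w^2 + 2*w - 8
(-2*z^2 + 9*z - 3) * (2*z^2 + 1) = -4*z^4 + 18*z^3 - 8*z^2 + 9*z - 3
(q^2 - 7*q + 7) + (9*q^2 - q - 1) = 10*q^2 - 8*q + 6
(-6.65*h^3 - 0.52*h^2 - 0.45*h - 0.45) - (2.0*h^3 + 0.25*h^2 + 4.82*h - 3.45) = -8.65*h^3 - 0.77*h^2 - 5.27*h + 3.0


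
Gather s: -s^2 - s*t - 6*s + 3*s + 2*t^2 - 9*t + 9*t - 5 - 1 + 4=-s^2 + s*(-t - 3) + 2*t^2 - 2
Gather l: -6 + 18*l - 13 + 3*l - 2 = 21*l - 21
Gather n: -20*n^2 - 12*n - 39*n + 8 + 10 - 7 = -20*n^2 - 51*n + 11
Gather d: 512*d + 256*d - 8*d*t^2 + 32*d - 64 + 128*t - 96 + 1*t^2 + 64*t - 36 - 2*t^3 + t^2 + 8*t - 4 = d*(800 - 8*t^2) - 2*t^3 + 2*t^2 + 200*t - 200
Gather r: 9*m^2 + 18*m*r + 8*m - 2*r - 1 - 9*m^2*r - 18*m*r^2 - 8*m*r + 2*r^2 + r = 9*m^2 + 8*m + r^2*(2 - 18*m) + r*(-9*m^2 + 10*m - 1) - 1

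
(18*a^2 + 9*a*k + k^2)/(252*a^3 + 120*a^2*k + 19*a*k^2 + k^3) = (3*a + k)/(42*a^2 + 13*a*k + k^2)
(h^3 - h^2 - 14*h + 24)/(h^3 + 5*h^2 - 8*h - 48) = (h - 2)/(h + 4)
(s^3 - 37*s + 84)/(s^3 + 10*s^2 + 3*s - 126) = (s - 4)/(s + 6)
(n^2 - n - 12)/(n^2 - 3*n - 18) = (n - 4)/(n - 6)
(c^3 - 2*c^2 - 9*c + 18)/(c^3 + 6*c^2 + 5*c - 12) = (c^2 - 5*c + 6)/(c^2 + 3*c - 4)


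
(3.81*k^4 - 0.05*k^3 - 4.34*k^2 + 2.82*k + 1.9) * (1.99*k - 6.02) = 7.5819*k^5 - 23.0357*k^4 - 8.3356*k^3 + 31.7386*k^2 - 13.1954*k - 11.438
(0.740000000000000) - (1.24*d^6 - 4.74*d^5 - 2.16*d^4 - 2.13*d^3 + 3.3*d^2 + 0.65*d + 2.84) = -1.24*d^6 + 4.74*d^5 + 2.16*d^4 + 2.13*d^3 - 3.3*d^2 - 0.65*d - 2.1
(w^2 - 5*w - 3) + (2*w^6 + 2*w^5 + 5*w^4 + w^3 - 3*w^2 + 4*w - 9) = 2*w^6 + 2*w^5 + 5*w^4 + w^3 - 2*w^2 - w - 12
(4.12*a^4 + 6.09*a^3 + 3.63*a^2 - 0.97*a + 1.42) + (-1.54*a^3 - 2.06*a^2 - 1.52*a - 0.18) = 4.12*a^4 + 4.55*a^3 + 1.57*a^2 - 2.49*a + 1.24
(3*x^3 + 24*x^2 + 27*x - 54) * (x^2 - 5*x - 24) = 3*x^5 + 9*x^4 - 165*x^3 - 765*x^2 - 378*x + 1296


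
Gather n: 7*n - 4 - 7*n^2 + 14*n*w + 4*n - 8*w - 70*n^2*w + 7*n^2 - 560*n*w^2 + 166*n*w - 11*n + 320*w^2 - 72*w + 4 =-70*n^2*w + n*(-560*w^2 + 180*w) + 320*w^2 - 80*w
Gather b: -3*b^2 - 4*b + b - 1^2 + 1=-3*b^2 - 3*b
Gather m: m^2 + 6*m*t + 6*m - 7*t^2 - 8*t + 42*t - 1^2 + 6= m^2 + m*(6*t + 6) - 7*t^2 + 34*t + 5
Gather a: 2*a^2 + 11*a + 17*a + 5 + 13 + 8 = 2*a^2 + 28*a + 26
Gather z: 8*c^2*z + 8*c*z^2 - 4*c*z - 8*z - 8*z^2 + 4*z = z^2*(8*c - 8) + z*(8*c^2 - 4*c - 4)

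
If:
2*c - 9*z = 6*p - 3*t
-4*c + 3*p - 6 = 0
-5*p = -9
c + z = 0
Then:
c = -3/20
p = 9/5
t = 83/20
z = 3/20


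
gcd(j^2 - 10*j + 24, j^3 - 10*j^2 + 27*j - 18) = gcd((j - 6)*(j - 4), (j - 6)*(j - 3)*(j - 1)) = j - 6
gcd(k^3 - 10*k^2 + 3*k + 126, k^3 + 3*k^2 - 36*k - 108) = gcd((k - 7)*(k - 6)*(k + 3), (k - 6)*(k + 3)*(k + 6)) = k^2 - 3*k - 18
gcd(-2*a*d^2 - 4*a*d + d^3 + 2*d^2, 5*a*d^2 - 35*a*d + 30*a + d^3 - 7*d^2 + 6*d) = 1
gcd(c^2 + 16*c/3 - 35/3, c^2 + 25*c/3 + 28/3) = c + 7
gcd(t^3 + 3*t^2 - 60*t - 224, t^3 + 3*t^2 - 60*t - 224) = t^3 + 3*t^2 - 60*t - 224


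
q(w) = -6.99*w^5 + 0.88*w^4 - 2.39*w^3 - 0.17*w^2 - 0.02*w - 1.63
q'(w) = -34.95*w^4 + 3.52*w^3 - 7.17*w^2 - 0.34*w - 0.02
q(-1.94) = 219.77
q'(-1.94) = -547.10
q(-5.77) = 46132.37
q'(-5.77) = -39652.14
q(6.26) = -66440.17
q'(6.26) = -53091.21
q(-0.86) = 3.55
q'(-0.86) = -26.39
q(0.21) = -1.66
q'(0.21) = -0.44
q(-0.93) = 5.69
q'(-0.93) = -34.88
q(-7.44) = 163015.98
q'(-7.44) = -108931.56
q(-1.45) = 54.02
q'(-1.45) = -179.83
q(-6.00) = 56003.33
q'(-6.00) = -46311.62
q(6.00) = -53737.87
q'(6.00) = -44795.06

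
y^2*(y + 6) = y^3 + 6*y^2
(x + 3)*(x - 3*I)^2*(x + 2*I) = x^4 + 3*x^3 - 4*I*x^3 + 3*x^2 - 12*I*x^2 + 9*x - 18*I*x - 54*I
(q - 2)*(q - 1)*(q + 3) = q^3 - 7*q + 6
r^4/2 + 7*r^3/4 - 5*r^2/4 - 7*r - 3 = (r/2 + 1/4)*(r - 2)*(r + 2)*(r + 3)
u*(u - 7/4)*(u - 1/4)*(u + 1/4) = u^4 - 7*u^3/4 - u^2/16 + 7*u/64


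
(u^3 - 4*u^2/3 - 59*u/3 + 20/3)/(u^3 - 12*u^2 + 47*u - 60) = (3*u^2 + 11*u - 4)/(3*(u^2 - 7*u + 12))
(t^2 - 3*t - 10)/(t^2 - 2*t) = (t^2 - 3*t - 10)/(t*(t - 2))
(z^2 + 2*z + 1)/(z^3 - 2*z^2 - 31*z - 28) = (z + 1)/(z^2 - 3*z - 28)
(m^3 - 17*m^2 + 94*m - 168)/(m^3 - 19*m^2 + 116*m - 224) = (m - 6)/(m - 8)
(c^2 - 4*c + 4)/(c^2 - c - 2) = (c - 2)/(c + 1)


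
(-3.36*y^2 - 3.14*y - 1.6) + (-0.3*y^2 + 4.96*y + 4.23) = -3.66*y^2 + 1.82*y + 2.63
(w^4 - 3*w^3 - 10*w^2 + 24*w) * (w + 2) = w^5 - w^4 - 16*w^3 + 4*w^2 + 48*w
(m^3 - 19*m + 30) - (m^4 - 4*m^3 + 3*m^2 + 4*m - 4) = -m^4 + 5*m^3 - 3*m^2 - 23*m + 34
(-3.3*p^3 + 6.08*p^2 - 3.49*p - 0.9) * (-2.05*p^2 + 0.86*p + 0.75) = 6.765*p^5 - 15.302*p^4 + 9.9083*p^3 + 3.4036*p^2 - 3.3915*p - 0.675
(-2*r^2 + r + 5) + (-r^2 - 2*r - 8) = -3*r^2 - r - 3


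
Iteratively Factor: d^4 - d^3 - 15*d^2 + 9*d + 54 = (d + 3)*(d^3 - 4*d^2 - 3*d + 18) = (d + 2)*(d + 3)*(d^2 - 6*d + 9) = (d - 3)*(d + 2)*(d + 3)*(d - 3)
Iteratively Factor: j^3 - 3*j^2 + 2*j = (j - 1)*(j^2 - 2*j) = j*(j - 1)*(j - 2)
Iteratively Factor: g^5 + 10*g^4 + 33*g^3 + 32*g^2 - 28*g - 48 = (g - 1)*(g^4 + 11*g^3 + 44*g^2 + 76*g + 48) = (g - 1)*(g + 4)*(g^3 + 7*g^2 + 16*g + 12) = (g - 1)*(g + 2)*(g + 4)*(g^2 + 5*g + 6) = (g - 1)*(g + 2)*(g + 3)*(g + 4)*(g + 2)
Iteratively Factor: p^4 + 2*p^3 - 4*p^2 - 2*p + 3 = (p - 1)*(p^3 + 3*p^2 - p - 3) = (p - 1)*(p + 3)*(p^2 - 1) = (p - 1)^2*(p + 3)*(p + 1)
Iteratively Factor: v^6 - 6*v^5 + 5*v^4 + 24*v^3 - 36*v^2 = (v)*(v^5 - 6*v^4 + 5*v^3 + 24*v^2 - 36*v) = v^2*(v^4 - 6*v^3 + 5*v^2 + 24*v - 36) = v^2*(v + 2)*(v^3 - 8*v^2 + 21*v - 18) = v^2*(v - 3)*(v + 2)*(v^2 - 5*v + 6) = v^2*(v - 3)^2*(v + 2)*(v - 2)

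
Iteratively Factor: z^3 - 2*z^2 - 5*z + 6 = (z - 3)*(z^2 + z - 2) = (z - 3)*(z - 1)*(z + 2)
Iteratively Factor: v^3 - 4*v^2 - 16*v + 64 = (v - 4)*(v^2 - 16) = (v - 4)^2*(v + 4)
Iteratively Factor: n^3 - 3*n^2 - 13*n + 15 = (n - 5)*(n^2 + 2*n - 3) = (n - 5)*(n + 3)*(n - 1)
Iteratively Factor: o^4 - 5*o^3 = (o - 5)*(o^3) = o*(o - 5)*(o^2) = o^2*(o - 5)*(o)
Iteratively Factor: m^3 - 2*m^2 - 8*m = (m)*(m^2 - 2*m - 8) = m*(m - 4)*(m + 2)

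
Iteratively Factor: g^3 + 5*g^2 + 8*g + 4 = (g + 1)*(g^2 + 4*g + 4) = (g + 1)*(g + 2)*(g + 2)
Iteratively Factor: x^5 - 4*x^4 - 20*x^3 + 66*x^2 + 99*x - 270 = (x + 3)*(x^4 - 7*x^3 + x^2 + 63*x - 90) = (x - 2)*(x + 3)*(x^3 - 5*x^2 - 9*x + 45) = (x - 2)*(x + 3)^2*(x^2 - 8*x + 15) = (x - 5)*(x - 2)*(x + 3)^2*(x - 3)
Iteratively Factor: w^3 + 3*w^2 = (w + 3)*(w^2) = w*(w + 3)*(w)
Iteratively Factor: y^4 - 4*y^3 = (y)*(y^3 - 4*y^2) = y^2*(y^2 - 4*y) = y^3*(y - 4)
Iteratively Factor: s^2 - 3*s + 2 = (s - 1)*(s - 2)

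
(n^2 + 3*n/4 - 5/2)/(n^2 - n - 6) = (n - 5/4)/(n - 3)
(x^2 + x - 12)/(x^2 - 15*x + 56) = (x^2 + x - 12)/(x^2 - 15*x + 56)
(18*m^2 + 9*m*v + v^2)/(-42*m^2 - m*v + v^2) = (3*m + v)/(-7*m + v)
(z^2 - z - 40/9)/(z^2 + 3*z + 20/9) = (3*z - 8)/(3*z + 4)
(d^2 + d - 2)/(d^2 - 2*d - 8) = (d - 1)/(d - 4)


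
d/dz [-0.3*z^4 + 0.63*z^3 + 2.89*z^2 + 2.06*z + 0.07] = -1.2*z^3 + 1.89*z^2 + 5.78*z + 2.06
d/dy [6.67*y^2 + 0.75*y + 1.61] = 13.34*y + 0.75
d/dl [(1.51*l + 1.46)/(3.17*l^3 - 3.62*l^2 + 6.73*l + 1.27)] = (-9.5734*l^3 - 8.4184*l^2 + 10.5704*l - 7.9081)/(10.0489*l^6 - 22.9508*l^5 + 55.7726*l^4 - 40.6734*l^3 + 36.0981*l^2 + 17.0942*l + 1.6129)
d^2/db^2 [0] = 0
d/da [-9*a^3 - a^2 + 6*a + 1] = -27*a^2 - 2*a + 6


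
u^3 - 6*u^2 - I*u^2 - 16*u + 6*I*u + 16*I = (u - 8)*(u + 2)*(u - I)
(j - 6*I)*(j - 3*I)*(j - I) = j^3 - 10*I*j^2 - 27*j + 18*I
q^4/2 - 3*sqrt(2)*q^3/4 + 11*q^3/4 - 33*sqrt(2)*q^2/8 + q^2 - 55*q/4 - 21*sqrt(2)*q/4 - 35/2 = (q/2 + sqrt(2)/2)*(q + 2)*(q + 7/2)*(q - 5*sqrt(2)/2)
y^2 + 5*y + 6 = (y + 2)*(y + 3)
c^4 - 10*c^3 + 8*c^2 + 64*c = c*(c - 8)*(c - 4)*(c + 2)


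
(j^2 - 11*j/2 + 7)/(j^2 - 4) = (j - 7/2)/(j + 2)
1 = 1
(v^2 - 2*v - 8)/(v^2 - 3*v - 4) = (v + 2)/(v + 1)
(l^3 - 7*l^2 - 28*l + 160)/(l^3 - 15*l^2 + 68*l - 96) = (l + 5)/(l - 3)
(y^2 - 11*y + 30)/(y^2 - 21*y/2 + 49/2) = 2*(y^2 - 11*y + 30)/(2*y^2 - 21*y + 49)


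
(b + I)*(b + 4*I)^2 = b^3 + 9*I*b^2 - 24*b - 16*I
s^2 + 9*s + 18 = (s + 3)*(s + 6)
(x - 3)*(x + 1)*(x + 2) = x^3 - 7*x - 6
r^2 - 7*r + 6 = (r - 6)*(r - 1)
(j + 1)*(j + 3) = j^2 + 4*j + 3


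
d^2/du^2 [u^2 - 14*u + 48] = 2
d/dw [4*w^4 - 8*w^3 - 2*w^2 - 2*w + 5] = 16*w^3 - 24*w^2 - 4*w - 2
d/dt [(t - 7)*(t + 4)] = 2*t - 3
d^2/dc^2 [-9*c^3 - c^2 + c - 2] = -54*c - 2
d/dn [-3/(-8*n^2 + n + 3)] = 3*(1 - 16*n)/(-8*n^2 + n + 3)^2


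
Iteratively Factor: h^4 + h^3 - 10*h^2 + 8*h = (h - 2)*(h^3 + 3*h^2 - 4*h) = (h - 2)*(h - 1)*(h^2 + 4*h) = h*(h - 2)*(h - 1)*(h + 4)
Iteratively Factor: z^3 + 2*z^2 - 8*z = (z)*(z^2 + 2*z - 8) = z*(z - 2)*(z + 4)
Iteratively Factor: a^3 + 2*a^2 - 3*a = (a)*(a^2 + 2*a - 3) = a*(a - 1)*(a + 3)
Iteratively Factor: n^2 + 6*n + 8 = (n + 2)*(n + 4)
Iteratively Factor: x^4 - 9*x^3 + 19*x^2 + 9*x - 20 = (x - 4)*(x^3 - 5*x^2 - x + 5) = (x - 4)*(x + 1)*(x^2 - 6*x + 5) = (x - 4)*(x - 1)*(x + 1)*(x - 5)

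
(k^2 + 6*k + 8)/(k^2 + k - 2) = (k + 4)/(k - 1)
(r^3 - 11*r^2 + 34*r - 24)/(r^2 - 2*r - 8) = (r^2 - 7*r + 6)/(r + 2)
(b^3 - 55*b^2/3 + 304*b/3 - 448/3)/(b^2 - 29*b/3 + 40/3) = (3*b^2 - 31*b + 56)/(3*b - 5)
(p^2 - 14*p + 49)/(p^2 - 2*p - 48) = (-p^2 + 14*p - 49)/(-p^2 + 2*p + 48)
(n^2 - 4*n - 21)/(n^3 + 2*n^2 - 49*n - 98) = (n + 3)/(n^2 + 9*n + 14)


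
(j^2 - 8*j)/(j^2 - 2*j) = (j - 8)/(j - 2)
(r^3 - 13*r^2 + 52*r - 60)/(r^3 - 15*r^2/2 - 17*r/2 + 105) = 2*(r - 2)/(2*r + 7)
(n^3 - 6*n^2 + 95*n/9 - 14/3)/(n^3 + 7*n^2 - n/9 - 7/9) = (9*n^3 - 54*n^2 + 95*n - 42)/(9*n^3 + 63*n^2 - n - 7)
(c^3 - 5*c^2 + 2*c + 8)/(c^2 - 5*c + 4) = (c^2 - c - 2)/(c - 1)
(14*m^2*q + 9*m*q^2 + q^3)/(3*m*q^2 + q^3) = (14*m^2 + 9*m*q + q^2)/(q*(3*m + q))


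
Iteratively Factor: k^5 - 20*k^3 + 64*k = (k - 2)*(k^4 + 2*k^3 - 16*k^2 - 32*k) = (k - 2)*(k + 2)*(k^3 - 16*k) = k*(k - 2)*(k + 2)*(k^2 - 16) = k*(k - 4)*(k - 2)*(k + 2)*(k + 4)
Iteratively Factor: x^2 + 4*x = (x + 4)*(x)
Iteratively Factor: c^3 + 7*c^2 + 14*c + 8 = (c + 1)*(c^2 + 6*c + 8) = (c + 1)*(c + 4)*(c + 2)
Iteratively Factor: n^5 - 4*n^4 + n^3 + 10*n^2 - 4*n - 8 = (n + 1)*(n^4 - 5*n^3 + 6*n^2 + 4*n - 8) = (n - 2)*(n + 1)*(n^3 - 3*n^2 + 4) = (n - 2)*(n + 1)^2*(n^2 - 4*n + 4) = (n - 2)^2*(n + 1)^2*(n - 2)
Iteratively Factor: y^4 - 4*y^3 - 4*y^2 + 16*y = (y + 2)*(y^3 - 6*y^2 + 8*y) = y*(y + 2)*(y^2 - 6*y + 8) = y*(y - 4)*(y + 2)*(y - 2)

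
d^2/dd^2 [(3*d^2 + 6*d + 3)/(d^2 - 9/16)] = 96*(512*d^3 + 1200*d^2 + 864*d + 225)/(4096*d^6 - 6912*d^4 + 3888*d^2 - 729)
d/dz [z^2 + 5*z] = 2*z + 5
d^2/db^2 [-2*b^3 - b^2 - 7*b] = -12*b - 2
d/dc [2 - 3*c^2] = -6*c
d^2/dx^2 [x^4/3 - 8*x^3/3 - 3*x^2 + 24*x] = 4*x^2 - 16*x - 6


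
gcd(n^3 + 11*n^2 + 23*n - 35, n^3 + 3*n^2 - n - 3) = n - 1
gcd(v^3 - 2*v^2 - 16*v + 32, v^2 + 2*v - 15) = 1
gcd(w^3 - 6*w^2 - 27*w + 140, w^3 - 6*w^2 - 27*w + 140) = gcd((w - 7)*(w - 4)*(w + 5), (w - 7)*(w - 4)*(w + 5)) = w^3 - 6*w^2 - 27*w + 140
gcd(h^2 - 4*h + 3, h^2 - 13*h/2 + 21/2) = h - 3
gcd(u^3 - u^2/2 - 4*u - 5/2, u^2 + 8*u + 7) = u + 1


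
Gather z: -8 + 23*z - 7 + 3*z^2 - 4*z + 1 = 3*z^2 + 19*z - 14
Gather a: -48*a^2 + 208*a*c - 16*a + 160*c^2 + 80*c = -48*a^2 + a*(208*c - 16) + 160*c^2 + 80*c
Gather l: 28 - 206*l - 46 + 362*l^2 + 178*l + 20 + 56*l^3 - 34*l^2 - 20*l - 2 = 56*l^3 + 328*l^2 - 48*l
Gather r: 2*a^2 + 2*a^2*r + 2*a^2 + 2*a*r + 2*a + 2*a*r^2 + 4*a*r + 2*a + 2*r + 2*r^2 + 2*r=4*a^2 + 4*a + r^2*(2*a + 2) + r*(2*a^2 + 6*a + 4)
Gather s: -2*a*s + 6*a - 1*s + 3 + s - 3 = -2*a*s + 6*a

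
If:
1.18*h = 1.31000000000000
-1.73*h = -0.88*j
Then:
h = 1.11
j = 2.18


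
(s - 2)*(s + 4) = s^2 + 2*s - 8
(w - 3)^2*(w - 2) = w^3 - 8*w^2 + 21*w - 18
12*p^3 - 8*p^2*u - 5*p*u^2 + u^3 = (-6*p + u)*(-p + u)*(2*p + u)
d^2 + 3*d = d*(d + 3)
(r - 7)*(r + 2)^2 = r^3 - 3*r^2 - 24*r - 28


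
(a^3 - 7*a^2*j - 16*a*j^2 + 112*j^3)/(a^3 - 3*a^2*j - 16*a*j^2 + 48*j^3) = (a - 7*j)/(a - 3*j)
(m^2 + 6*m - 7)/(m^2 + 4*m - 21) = (m - 1)/(m - 3)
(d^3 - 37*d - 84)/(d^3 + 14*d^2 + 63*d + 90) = (d^2 - 3*d - 28)/(d^2 + 11*d + 30)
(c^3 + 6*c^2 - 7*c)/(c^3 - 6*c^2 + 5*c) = (c + 7)/(c - 5)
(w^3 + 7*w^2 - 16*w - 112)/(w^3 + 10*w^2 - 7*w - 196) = (w + 4)/(w + 7)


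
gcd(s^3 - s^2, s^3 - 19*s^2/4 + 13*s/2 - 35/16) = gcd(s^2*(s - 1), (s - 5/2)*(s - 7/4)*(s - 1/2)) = 1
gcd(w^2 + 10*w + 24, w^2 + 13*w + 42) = w + 6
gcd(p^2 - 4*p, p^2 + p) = p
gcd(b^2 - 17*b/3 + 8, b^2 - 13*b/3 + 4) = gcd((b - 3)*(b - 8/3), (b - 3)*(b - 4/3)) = b - 3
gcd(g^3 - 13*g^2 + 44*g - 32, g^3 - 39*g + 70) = 1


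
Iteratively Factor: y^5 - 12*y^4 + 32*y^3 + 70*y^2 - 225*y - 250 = (y - 5)*(y^4 - 7*y^3 - 3*y^2 + 55*y + 50) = (y - 5)^2*(y^3 - 2*y^2 - 13*y - 10) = (y - 5)^2*(y + 1)*(y^2 - 3*y - 10) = (y - 5)^2*(y + 1)*(y + 2)*(y - 5)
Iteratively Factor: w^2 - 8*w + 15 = (w - 5)*(w - 3)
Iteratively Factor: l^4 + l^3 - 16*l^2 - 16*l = (l + 4)*(l^3 - 3*l^2 - 4*l) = l*(l + 4)*(l^2 - 3*l - 4) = l*(l + 1)*(l + 4)*(l - 4)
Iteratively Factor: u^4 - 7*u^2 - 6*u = (u)*(u^3 - 7*u - 6) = u*(u + 2)*(u^2 - 2*u - 3) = u*(u - 3)*(u + 2)*(u + 1)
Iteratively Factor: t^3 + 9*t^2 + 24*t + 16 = (t + 1)*(t^2 + 8*t + 16) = (t + 1)*(t + 4)*(t + 4)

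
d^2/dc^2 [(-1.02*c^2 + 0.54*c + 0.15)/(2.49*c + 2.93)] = (-3.5527136788005e-15*c - 23.532522)/(15.438249*c^3 + 54.498879*c^2 + 64.129203*c + 25.153757)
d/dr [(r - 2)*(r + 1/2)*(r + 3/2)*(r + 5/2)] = 4*r^3 + 15*r^2/2 - 13*r/2 - 77/8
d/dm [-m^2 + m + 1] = 1 - 2*m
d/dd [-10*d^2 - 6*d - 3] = -20*d - 6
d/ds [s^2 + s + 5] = 2*s + 1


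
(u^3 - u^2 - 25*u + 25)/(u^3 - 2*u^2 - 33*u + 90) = (u^2 + 4*u - 5)/(u^2 + 3*u - 18)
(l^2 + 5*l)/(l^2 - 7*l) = (l + 5)/(l - 7)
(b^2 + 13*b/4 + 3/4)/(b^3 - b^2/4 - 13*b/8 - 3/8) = 2*(b + 3)/(2*b^2 - b - 3)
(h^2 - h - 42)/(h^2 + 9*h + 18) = (h - 7)/(h + 3)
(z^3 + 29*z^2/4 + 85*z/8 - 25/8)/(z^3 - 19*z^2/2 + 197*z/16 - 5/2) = 2*(2*z^2 + 15*z + 25)/(4*z^2 - 37*z + 40)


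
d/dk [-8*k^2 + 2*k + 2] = 2 - 16*k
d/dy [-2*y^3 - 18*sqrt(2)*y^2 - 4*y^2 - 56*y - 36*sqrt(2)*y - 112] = -6*y^2 - 36*sqrt(2)*y - 8*y - 56 - 36*sqrt(2)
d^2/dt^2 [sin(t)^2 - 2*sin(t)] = 2*sin(t) + 2*cos(2*t)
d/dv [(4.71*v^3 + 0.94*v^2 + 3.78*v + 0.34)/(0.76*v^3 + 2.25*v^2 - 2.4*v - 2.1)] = (-1.77635683940025e-15*v^5 + 9.8831*v^4 - 28.3536*v^3 - 41.2092*v^2 - 5.478*v - 7.122)/(0.5776*v^6 + 3.42*v^5 + 1.4145*v^4 - 13.992*v^3 - 3.69*v^2 + 10.08*v + 4.41)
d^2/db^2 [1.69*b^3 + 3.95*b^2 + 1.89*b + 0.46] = 10.14*b + 7.9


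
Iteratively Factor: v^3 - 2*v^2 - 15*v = (v - 5)*(v^2 + 3*v) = (v - 5)*(v + 3)*(v)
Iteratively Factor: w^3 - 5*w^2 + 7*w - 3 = (w - 1)*(w^2 - 4*w + 3) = (w - 1)^2*(w - 3)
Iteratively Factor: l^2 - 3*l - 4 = (l - 4)*(l + 1)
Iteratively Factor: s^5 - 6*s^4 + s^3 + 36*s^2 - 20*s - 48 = (s - 4)*(s^4 - 2*s^3 - 7*s^2 + 8*s + 12) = (s - 4)*(s - 2)*(s^3 - 7*s - 6) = (s - 4)*(s - 2)*(s + 1)*(s^2 - s - 6) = (s - 4)*(s - 2)*(s + 1)*(s + 2)*(s - 3)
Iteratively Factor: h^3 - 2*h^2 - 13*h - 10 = (h - 5)*(h^2 + 3*h + 2) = (h - 5)*(h + 1)*(h + 2)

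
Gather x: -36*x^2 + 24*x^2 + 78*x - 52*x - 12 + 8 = -12*x^2 + 26*x - 4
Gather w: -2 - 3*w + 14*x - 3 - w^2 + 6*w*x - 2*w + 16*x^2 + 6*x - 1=-w^2 + w*(6*x - 5) + 16*x^2 + 20*x - 6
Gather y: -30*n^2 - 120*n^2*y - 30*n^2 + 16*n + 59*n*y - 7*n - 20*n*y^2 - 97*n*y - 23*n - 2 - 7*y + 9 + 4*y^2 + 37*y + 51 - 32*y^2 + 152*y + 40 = -60*n^2 - 14*n + y^2*(-20*n - 28) + y*(-120*n^2 - 38*n + 182) + 98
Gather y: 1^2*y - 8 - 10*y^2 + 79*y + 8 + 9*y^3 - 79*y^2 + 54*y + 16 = 9*y^3 - 89*y^2 + 134*y + 16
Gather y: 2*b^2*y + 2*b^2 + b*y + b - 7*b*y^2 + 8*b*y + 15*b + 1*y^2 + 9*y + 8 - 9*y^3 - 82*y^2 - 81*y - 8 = 2*b^2 + 16*b - 9*y^3 + y^2*(-7*b - 81) + y*(2*b^2 + 9*b - 72)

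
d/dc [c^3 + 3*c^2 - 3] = 3*c*(c + 2)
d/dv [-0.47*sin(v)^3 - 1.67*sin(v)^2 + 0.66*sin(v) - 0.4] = (-1.41*sin(v)^2 - 3.34*sin(v) + 0.66)*cos(v)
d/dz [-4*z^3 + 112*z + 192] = 112 - 12*z^2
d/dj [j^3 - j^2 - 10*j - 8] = 3*j^2 - 2*j - 10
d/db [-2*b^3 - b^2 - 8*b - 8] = -6*b^2 - 2*b - 8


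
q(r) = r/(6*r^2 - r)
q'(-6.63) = -0.00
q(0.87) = 0.24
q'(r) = r*(1 - 12*r)/(6*r^2 - r)^2 + 1/(6*r^2 - r)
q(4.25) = 0.04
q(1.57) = 0.12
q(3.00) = 0.06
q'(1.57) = -0.08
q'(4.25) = -0.01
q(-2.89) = -0.05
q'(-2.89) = -0.02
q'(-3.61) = -0.01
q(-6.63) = -0.02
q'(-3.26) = -0.01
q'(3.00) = -0.02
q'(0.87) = -0.34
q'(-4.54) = -0.01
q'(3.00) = -0.02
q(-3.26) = -0.05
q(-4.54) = -0.04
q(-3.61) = -0.04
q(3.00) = 0.06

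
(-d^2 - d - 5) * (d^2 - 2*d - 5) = -d^4 + d^3 + 2*d^2 + 15*d + 25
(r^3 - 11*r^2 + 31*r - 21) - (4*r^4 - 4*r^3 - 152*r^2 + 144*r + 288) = -4*r^4 + 5*r^3 + 141*r^2 - 113*r - 309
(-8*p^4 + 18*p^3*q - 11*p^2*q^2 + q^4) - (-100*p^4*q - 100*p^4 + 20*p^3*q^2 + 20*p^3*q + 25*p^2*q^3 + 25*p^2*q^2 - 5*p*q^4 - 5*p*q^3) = 100*p^4*q + 92*p^4 - 20*p^3*q^2 - 2*p^3*q - 25*p^2*q^3 - 36*p^2*q^2 + 5*p*q^4 + 5*p*q^3 + q^4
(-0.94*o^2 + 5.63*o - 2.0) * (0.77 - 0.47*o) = 0.4418*o^3 - 3.3699*o^2 + 5.2751*o - 1.54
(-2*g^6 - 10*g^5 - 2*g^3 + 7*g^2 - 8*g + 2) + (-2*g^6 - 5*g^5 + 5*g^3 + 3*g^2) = -4*g^6 - 15*g^5 + 3*g^3 + 10*g^2 - 8*g + 2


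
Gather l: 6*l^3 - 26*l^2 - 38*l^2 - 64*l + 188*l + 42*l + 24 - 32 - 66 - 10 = 6*l^3 - 64*l^2 + 166*l - 84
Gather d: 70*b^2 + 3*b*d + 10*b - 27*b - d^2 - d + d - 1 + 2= 70*b^2 + 3*b*d - 17*b - d^2 + 1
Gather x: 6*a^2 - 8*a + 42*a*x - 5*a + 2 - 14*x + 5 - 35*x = 6*a^2 - 13*a + x*(42*a - 49) + 7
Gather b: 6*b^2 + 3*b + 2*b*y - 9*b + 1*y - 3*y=6*b^2 + b*(2*y - 6) - 2*y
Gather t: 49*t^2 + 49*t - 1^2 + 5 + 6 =49*t^2 + 49*t + 10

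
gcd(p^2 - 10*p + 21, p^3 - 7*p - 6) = p - 3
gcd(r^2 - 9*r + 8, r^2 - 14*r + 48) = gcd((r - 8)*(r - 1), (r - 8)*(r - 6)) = r - 8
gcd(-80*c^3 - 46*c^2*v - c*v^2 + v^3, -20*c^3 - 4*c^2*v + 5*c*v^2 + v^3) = 10*c^2 + 7*c*v + v^2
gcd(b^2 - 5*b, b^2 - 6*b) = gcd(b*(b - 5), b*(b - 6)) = b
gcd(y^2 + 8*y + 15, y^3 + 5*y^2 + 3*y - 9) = y + 3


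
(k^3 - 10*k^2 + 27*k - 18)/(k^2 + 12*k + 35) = (k^3 - 10*k^2 + 27*k - 18)/(k^2 + 12*k + 35)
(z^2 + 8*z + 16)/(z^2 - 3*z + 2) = (z^2 + 8*z + 16)/(z^2 - 3*z + 2)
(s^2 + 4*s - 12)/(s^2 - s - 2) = (s + 6)/(s + 1)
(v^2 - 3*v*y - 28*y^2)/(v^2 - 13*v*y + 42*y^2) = (-v - 4*y)/(-v + 6*y)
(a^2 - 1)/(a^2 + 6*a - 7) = (a + 1)/(a + 7)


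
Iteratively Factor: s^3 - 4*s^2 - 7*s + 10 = (s - 5)*(s^2 + s - 2) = (s - 5)*(s - 1)*(s + 2)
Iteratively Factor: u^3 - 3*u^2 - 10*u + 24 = (u - 2)*(u^2 - u - 12) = (u - 2)*(u + 3)*(u - 4)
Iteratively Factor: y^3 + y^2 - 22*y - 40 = (y - 5)*(y^2 + 6*y + 8) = (y - 5)*(y + 4)*(y + 2)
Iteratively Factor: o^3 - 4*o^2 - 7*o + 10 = (o + 2)*(o^2 - 6*o + 5) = (o - 1)*(o + 2)*(o - 5)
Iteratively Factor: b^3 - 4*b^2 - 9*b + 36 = (b - 4)*(b^2 - 9) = (b - 4)*(b + 3)*(b - 3)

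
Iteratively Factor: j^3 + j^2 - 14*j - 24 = (j + 2)*(j^2 - j - 12) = (j + 2)*(j + 3)*(j - 4)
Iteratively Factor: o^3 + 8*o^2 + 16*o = (o + 4)*(o^2 + 4*o) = o*(o + 4)*(o + 4)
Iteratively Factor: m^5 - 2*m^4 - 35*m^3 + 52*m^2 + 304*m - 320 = (m - 1)*(m^4 - m^3 - 36*m^2 + 16*m + 320) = (m - 1)*(m + 4)*(m^3 - 5*m^2 - 16*m + 80) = (m - 4)*(m - 1)*(m + 4)*(m^2 - m - 20) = (m - 5)*(m - 4)*(m - 1)*(m + 4)*(m + 4)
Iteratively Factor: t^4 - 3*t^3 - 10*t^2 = (t)*(t^3 - 3*t^2 - 10*t) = t*(t + 2)*(t^2 - 5*t) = t*(t - 5)*(t + 2)*(t)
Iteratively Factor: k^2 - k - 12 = (k + 3)*(k - 4)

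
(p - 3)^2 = p^2 - 6*p + 9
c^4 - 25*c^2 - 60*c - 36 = (c - 6)*(c + 1)*(c + 2)*(c + 3)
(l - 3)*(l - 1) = l^2 - 4*l + 3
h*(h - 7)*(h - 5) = h^3 - 12*h^2 + 35*h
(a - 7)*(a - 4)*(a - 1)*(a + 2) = a^4 - 10*a^3 + 15*a^2 + 50*a - 56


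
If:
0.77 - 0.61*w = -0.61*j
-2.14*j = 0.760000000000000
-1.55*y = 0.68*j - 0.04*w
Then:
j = -0.36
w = 0.91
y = 0.18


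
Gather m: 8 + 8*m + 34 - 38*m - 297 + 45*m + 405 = 15*m + 150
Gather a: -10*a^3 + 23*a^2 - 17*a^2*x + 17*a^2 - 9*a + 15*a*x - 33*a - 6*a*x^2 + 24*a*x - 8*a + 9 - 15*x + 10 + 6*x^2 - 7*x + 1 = -10*a^3 + a^2*(40 - 17*x) + a*(-6*x^2 + 39*x - 50) + 6*x^2 - 22*x + 20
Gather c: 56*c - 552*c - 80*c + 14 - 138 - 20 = -576*c - 144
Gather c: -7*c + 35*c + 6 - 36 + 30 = 28*c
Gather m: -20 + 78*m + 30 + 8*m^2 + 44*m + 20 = 8*m^2 + 122*m + 30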